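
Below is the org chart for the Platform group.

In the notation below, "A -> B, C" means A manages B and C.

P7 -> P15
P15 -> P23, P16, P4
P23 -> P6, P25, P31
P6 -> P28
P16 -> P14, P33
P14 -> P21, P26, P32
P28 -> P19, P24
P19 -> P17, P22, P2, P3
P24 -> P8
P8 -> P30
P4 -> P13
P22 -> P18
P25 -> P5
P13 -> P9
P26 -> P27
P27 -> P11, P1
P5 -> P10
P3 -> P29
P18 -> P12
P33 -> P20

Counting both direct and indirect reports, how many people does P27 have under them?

P27 directly manages P11, P1. P11 has no reports. P1 has no reports. So P27's organization is 2 direct reports plus everyone under them: 1 + 1 = 2.

2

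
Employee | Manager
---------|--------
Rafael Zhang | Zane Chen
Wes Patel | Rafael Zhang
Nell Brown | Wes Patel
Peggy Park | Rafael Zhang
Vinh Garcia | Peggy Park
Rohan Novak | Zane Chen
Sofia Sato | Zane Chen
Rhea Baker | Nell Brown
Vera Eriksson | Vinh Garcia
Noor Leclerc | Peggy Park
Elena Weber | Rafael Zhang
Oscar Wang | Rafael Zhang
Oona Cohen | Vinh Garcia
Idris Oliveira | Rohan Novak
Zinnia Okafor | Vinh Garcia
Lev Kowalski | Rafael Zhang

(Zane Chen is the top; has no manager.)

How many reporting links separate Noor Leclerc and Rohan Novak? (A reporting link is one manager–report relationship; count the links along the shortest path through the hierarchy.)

Noor Leclerc is 3 levels below Zane Chen, and Rohan Novak is 1 level below Zane Chen (their lowest common manager). The shortest path runs up from Noor Leclerc to Zane Chen and back down to Rohan Novak: 3 + 1 = 4 links.

4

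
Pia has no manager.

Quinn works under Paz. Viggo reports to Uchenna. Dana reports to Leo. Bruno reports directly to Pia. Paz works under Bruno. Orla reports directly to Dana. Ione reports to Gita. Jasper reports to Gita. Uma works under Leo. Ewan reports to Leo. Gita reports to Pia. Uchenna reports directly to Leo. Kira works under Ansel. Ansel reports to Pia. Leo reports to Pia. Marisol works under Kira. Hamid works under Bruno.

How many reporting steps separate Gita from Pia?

Chain from Gita up to Pia: Gita → Pia. That is 1 step up, so Gita is 1 level below Pia.

1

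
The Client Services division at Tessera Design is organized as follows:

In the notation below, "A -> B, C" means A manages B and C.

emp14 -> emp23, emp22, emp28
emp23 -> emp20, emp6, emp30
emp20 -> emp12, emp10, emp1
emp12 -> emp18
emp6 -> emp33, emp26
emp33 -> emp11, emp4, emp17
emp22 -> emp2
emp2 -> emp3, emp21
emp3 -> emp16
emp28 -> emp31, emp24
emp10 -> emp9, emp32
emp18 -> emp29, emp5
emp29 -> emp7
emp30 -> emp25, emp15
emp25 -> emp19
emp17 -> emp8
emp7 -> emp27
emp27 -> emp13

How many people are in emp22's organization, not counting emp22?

emp22 directly manages emp2. Under emp2: emp21, emp3, emp16 (3). That's 4 in total.

4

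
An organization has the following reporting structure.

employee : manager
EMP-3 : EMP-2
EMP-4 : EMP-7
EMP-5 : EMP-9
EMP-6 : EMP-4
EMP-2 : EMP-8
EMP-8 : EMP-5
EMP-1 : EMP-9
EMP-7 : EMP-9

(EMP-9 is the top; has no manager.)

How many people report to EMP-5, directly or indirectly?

3

EMP-5 directly manages EMP-8. Under EMP-8: EMP-2, EMP-3 (2). That's 3 in total.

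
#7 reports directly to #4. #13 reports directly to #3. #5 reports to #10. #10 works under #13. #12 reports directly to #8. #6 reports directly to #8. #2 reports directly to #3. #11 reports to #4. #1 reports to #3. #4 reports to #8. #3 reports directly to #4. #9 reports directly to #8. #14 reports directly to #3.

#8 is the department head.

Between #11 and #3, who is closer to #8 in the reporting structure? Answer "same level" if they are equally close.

same level

Both #11 and #3 are 2 levels below #8.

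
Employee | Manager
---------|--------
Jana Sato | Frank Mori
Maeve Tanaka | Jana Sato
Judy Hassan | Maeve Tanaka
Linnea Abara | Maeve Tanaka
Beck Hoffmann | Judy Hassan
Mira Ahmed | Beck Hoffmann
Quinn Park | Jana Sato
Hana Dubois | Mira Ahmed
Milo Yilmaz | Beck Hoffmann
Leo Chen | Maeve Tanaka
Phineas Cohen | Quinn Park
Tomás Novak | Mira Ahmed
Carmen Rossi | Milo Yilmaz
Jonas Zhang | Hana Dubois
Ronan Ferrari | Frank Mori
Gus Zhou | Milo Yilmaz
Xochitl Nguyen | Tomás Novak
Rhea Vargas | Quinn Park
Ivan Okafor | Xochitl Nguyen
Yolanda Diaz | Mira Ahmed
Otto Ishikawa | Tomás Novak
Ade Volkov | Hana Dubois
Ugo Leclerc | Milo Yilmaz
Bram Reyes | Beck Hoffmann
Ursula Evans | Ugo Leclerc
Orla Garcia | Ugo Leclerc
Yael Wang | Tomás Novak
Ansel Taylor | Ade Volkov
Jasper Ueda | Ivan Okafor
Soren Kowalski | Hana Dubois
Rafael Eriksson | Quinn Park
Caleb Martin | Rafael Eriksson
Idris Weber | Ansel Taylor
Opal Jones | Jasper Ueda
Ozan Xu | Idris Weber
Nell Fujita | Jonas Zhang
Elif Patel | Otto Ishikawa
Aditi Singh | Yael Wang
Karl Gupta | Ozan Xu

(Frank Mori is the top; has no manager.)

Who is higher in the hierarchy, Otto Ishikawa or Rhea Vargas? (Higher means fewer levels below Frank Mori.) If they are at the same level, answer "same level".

Rhea Vargas

Otto Ishikawa is 7 levels below Frank Mori; Rhea Vargas is 3. Rhea Vargas is higher.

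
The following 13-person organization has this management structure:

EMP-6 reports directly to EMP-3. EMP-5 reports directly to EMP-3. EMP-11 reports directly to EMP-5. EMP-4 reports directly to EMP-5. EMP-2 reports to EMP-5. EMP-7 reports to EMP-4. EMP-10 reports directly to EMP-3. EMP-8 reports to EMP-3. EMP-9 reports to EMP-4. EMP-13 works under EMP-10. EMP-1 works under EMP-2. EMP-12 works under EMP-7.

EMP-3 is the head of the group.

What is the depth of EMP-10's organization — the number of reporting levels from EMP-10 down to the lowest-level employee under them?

1

The longest chain under EMP-10 runs EMP-10 → EMP-13, which is 1 level below EMP-10.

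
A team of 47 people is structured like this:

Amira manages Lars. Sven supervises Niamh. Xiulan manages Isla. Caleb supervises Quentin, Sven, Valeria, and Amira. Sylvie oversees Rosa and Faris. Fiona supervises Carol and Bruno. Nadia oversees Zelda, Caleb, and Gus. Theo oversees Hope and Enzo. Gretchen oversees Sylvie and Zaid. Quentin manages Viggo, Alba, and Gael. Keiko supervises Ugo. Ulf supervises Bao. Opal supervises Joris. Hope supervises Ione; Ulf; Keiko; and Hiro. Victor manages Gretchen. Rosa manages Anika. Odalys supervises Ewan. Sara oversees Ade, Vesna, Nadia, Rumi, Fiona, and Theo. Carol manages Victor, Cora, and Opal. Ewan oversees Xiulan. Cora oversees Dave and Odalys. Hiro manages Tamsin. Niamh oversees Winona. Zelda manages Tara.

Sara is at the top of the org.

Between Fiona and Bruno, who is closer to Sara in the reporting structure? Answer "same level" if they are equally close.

Fiona

Fiona is 1 level below Sara; Bruno is 2. Fiona is higher.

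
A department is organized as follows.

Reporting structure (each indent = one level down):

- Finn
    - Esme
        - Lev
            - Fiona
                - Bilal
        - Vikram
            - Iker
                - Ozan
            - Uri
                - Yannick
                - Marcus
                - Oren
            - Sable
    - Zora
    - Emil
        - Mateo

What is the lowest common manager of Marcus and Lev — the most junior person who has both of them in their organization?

Esme

Marcus's chain of managers is Uri, Vikram, Esme, Finn. Lev's chain of managers is Esme, Finn. The first manager that appears in both chains is Esme.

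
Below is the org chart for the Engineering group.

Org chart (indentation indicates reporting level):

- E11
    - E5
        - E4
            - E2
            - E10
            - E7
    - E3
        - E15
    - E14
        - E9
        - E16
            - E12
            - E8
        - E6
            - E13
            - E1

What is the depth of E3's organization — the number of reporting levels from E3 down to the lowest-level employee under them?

The longest chain under E3 runs E3 → E15, which is 1 level below E3.

1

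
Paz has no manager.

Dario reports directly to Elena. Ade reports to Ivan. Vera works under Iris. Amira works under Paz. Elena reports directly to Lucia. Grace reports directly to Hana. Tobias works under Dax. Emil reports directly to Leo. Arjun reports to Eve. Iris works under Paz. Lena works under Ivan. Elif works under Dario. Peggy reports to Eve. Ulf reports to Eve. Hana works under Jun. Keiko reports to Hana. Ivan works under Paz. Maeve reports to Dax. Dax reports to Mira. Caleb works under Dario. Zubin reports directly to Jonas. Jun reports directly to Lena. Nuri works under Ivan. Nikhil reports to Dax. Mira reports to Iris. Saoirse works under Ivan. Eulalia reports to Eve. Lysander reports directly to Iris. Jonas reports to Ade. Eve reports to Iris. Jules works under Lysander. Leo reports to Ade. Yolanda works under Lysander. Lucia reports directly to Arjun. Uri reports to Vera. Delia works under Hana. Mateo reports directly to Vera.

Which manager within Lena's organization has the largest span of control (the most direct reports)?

Direct-report counts within Lena's organization: Lena has 1; Jun has 1; Hana has 3. The largest is 3, held by Hana.

Hana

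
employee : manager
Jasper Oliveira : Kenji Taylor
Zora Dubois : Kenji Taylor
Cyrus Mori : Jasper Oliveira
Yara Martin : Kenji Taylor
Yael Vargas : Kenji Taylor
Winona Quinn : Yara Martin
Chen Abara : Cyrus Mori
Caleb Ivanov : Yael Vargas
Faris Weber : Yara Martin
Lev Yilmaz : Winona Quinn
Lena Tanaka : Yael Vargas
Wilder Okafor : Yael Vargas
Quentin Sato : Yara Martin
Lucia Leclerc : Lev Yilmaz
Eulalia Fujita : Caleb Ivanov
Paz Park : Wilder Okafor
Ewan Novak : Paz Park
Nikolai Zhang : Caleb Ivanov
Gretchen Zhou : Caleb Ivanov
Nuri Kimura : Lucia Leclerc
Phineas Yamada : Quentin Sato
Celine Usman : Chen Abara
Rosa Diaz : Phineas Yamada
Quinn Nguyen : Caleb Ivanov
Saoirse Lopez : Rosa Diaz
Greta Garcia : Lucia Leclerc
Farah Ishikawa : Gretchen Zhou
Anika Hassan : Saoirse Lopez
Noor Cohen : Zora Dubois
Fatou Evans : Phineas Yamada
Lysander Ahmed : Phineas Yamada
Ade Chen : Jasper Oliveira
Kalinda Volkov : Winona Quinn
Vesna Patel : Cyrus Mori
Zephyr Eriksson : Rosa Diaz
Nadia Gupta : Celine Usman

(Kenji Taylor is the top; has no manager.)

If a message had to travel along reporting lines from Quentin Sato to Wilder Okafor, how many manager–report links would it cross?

Quentin Sato is 2 levels below Kenji Taylor, and Wilder Okafor is 2 levels below Kenji Taylor (their lowest common manager). The shortest path runs up from Quentin Sato to Kenji Taylor and back down to Wilder Okafor: 2 + 2 = 4 links.

4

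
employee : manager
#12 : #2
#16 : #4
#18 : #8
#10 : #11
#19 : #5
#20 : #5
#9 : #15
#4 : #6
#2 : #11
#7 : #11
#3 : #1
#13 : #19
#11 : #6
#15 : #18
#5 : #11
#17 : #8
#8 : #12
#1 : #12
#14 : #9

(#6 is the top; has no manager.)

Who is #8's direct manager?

#12

#8 reports directly to #12.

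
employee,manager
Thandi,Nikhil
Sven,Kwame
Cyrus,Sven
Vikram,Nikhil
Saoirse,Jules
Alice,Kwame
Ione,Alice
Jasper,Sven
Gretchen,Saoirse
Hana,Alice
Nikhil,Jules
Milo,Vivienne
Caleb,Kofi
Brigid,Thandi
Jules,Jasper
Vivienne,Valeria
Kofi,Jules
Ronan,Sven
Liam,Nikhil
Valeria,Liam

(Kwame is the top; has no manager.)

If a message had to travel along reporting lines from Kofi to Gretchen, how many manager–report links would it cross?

3

Kofi is 1 level below Jules, and Gretchen is 2 levels below Jules (their lowest common manager). The shortest path runs up from Kofi to Jules and back down to Gretchen: 1 + 2 = 3 links.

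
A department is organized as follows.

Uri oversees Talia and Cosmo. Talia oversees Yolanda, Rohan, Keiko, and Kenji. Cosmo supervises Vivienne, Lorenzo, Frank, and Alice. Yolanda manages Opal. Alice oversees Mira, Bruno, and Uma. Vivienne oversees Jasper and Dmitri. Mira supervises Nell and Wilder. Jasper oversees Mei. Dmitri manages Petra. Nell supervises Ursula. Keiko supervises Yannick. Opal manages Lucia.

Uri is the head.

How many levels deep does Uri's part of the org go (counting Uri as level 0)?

The longest chain under Uri runs Uri → Cosmo → Alice → Mira → Nell → Ursula, which is 5 levels below Uri.

5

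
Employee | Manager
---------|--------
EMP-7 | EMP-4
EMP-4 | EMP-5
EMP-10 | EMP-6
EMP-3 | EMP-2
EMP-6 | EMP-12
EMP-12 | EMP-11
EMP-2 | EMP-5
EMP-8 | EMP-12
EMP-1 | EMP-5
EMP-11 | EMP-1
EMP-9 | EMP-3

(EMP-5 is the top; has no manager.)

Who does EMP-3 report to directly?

EMP-3 reports directly to EMP-2.

EMP-2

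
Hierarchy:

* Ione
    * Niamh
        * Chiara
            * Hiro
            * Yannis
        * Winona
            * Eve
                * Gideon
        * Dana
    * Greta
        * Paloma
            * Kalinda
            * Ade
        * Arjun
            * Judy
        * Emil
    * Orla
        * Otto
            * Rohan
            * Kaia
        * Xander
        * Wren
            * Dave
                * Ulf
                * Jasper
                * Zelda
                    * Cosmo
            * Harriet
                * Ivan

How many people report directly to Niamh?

Niamh directly manages Chiara, Winona, Dana. That is 3 direct reports.

3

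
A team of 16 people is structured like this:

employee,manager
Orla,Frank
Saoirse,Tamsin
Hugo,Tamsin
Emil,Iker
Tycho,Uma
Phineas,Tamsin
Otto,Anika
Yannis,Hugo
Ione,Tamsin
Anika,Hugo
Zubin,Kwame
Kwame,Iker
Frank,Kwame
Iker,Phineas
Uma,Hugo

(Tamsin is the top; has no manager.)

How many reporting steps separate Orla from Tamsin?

Chain from Orla up to Tamsin: Orla → Frank → Kwame → Iker → Phineas → Tamsin. That is 5 steps up, so Orla is 5 levels below Tamsin.

5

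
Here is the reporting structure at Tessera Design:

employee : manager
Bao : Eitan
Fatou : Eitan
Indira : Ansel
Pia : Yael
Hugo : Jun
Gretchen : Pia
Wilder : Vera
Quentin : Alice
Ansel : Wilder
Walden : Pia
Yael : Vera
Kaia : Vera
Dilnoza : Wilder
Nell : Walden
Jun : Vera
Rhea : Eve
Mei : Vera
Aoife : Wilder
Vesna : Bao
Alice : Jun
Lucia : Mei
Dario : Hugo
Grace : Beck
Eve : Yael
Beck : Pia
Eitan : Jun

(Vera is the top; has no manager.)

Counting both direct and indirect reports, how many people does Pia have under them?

5

Pia directly manages Beck, Walden, Gretchen. Under Beck: Grace (1). Under Walden: Nell (1). Gretchen has no reports. So Pia's organization is 3 direct reports plus everyone under them: 2 + 2 + 1 = 5.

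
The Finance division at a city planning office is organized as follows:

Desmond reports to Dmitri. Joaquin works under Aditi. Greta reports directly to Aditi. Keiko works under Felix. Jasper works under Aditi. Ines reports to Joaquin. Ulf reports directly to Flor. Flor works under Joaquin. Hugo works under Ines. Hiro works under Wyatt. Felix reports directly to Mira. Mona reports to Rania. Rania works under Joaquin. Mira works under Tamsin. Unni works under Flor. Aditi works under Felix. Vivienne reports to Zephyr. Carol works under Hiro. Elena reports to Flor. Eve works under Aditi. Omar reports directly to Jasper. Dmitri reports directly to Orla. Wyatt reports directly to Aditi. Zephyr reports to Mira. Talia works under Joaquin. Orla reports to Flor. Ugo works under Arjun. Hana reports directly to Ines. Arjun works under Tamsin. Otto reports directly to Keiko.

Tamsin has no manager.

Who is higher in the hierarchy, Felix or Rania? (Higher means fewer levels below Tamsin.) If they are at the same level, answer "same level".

Felix

Felix is 2 levels below Tamsin; Rania is 5. Felix is higher.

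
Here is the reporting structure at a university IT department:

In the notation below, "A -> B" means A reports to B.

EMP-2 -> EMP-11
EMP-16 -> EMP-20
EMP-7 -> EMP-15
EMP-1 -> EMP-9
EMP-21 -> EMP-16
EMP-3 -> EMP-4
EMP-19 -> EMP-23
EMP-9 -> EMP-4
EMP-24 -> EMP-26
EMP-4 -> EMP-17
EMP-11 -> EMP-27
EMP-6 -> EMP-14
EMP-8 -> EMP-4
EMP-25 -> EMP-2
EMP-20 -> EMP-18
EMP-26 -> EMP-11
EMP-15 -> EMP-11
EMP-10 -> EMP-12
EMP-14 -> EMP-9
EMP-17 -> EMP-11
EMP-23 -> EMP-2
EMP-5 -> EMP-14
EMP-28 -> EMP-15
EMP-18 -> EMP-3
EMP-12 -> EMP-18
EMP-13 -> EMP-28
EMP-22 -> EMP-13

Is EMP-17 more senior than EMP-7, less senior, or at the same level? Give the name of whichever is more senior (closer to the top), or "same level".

EMP-17

EMP-17 is 2 levels below EMP-27; EMP-7 is 3. EMP-17 is higher.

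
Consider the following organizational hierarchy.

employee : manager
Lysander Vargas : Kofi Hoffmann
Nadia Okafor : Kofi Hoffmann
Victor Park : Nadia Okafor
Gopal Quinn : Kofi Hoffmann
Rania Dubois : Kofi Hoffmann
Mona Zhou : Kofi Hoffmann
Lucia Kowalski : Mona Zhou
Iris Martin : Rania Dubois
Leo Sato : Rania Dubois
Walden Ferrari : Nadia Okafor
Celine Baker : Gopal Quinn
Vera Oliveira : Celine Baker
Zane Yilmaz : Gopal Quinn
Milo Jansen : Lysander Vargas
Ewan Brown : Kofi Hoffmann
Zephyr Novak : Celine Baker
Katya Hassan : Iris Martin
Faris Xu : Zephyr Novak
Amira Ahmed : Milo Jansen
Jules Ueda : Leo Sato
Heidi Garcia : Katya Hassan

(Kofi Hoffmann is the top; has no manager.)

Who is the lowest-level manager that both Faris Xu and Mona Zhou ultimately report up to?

Kofi Hoffmann

Faris Xu's chain of managers is Zephyr Novak, Celine Baker, Gopal Quinn, Kofi Hoffmann. Mona Zhou's chain of managers is Kofi Hoffmann. The first manager that appears in both chains is Kofi Hoffmann.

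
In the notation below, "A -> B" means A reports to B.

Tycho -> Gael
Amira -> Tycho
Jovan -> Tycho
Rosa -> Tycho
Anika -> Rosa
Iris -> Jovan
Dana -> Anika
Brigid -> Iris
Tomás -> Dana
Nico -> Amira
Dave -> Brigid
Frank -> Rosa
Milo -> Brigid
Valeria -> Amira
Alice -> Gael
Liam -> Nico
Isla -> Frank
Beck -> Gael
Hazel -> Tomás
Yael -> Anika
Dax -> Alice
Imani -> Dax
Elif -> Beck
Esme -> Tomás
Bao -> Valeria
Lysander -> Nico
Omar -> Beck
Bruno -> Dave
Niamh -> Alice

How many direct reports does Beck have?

Beck directly manages Elif, Omar. That is 2 direct reports.

2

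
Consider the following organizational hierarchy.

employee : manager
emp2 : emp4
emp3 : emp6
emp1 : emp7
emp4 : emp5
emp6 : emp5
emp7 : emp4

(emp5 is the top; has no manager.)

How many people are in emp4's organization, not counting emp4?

emp4 directly manages emp7, emp2. Under emp7: emp1 (1). emp2 has no reports. So emp4's organization is 2 direct reports plus everyone under them: 2 + 1 = 3.

3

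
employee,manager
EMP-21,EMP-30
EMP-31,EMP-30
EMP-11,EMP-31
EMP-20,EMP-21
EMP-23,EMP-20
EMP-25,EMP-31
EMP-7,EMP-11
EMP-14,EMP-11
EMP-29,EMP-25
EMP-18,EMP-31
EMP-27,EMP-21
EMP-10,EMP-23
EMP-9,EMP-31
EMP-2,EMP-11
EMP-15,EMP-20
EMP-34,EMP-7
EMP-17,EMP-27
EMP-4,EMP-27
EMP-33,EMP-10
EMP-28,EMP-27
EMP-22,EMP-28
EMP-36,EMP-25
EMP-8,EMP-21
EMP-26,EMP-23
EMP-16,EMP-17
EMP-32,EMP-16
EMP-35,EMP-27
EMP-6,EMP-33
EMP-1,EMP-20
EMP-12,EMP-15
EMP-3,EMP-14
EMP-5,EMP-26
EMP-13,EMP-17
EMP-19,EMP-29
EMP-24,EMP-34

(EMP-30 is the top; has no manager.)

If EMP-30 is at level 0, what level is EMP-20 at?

2

Chain from EMP-20 up to EMP-30: EMP-20 → EMP-21 → EMP-30. That is 2 steps up, so EMP-20 is 2 levels below EMP-30.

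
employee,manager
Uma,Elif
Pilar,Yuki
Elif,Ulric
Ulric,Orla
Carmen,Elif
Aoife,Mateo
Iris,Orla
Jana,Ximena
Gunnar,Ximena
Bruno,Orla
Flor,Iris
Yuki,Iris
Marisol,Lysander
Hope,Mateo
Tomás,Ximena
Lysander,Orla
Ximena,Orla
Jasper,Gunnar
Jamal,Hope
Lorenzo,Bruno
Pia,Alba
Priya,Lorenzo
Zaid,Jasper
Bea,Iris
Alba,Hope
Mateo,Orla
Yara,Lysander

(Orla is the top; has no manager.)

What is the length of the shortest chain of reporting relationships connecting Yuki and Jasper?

5

Yuki is 2 levels below Orla, and Jasper is 3 levels below Orla (their lowest common manager). The shortest path runs up from Yuki to Orla and back down to Jasper: 2 + 3 = 5 links.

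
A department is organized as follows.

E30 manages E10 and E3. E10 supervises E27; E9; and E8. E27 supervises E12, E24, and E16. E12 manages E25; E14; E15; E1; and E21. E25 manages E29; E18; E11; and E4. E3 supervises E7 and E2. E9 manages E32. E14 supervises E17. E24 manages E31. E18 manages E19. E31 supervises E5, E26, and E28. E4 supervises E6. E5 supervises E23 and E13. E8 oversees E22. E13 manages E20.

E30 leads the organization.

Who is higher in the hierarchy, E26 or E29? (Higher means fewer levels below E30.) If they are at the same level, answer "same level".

Both E26 and E29 are 5 levels below E30.

same level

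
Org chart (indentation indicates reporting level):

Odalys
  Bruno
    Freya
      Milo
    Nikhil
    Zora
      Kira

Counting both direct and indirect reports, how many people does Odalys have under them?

6

Odalys directly manages Bruno. Under Bruno: Zora, Kira, Nikhil, Freya, Milo (5). That's 6 in total.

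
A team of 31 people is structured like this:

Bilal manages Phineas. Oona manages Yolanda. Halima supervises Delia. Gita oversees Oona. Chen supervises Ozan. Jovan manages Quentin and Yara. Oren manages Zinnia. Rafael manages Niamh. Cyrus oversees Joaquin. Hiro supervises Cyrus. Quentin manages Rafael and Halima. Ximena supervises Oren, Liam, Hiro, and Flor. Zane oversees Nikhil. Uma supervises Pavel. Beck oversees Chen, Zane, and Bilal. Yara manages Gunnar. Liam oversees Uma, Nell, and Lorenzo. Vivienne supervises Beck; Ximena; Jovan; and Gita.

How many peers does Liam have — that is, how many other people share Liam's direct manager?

3

Liam reports to Ximena. Ximena's other direct reports are Hiro, Oren, Flor — 3 peers.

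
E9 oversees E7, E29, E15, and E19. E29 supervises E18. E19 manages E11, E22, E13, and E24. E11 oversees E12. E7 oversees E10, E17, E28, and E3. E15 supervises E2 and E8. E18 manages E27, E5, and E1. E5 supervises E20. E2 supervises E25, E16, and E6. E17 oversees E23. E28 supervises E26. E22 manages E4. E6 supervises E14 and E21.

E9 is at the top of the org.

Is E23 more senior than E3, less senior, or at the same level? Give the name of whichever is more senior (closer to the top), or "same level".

E23 is 3 levels below E9; E3 is 2. E3 is higher.

E3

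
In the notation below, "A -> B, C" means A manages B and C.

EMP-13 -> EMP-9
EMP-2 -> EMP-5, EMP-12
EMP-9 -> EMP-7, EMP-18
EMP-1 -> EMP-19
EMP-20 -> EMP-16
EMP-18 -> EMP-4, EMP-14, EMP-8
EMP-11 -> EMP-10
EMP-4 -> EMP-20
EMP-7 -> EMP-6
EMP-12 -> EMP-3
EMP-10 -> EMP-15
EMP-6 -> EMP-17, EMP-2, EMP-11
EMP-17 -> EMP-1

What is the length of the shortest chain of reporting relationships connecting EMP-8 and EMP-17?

5

EMP-8 is 2 levels below EMP-9, and EMP-17 is 3 levels below EMP-9 (their lowest common manager). The shortest path runs up from EMP-8 to EMP-9 and back down to EMP-17: 2 + 3 = 5 links.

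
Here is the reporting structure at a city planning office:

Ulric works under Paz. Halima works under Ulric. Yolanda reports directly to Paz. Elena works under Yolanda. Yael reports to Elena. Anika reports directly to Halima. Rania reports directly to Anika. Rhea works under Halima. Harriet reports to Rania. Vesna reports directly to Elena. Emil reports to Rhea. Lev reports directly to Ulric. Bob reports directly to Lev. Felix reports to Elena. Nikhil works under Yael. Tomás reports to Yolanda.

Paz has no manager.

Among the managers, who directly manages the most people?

Elena

Direct-report counts: Paz has 2; Yolanda has 2; Elena has 3; Yael has 1; Ulric has 2; Lev has 1; Halima has 2; Rhea has 1; Anika has 1; Rania has 1. The largest is 3, held by Elena.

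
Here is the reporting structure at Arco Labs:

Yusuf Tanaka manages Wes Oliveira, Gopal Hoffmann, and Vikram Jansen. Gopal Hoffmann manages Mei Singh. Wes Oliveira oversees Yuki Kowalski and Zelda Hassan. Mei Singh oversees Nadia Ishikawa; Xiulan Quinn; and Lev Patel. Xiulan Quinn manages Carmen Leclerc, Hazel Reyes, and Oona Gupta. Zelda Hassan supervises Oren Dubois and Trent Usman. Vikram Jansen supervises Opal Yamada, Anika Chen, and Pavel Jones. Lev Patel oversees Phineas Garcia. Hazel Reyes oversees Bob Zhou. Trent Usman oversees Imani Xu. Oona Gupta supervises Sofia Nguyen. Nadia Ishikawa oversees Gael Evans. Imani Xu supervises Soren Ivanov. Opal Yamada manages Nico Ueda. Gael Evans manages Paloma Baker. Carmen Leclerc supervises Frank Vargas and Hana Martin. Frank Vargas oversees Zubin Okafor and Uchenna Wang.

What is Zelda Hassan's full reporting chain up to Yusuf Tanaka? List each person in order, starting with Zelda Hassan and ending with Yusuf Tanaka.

Zelda Hassan -> Wes Oliveira -> Yusuf Tanaka

Zelda Hassan reports to Wes Oliveira. Wes Oliveira reports to Yusuf Tanaka. Yusuf Tanaka is at the top.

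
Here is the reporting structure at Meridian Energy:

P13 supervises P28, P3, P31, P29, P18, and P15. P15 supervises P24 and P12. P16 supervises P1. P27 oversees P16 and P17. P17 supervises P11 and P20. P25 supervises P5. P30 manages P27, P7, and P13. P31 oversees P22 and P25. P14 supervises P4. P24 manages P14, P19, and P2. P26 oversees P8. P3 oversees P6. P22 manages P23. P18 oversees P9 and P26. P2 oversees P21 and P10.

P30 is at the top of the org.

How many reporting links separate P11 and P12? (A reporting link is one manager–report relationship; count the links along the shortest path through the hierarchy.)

P11 is 3 levels below P30, and P12 is 3 levels below P30 (their lowest common manager). The shortest path runs up from P11 to P30 and back down to P12: 3 + 3 = 6 links.

6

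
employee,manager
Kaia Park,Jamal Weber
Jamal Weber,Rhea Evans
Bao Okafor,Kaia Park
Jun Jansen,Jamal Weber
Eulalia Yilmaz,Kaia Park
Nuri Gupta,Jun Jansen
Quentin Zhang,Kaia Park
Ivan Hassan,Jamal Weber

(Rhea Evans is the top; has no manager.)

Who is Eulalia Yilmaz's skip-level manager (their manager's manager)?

Eulalia Yilmaz reports to Kaia Park, and Kaia Park reports to Jamal Weber. So Eulalia Yilmaz's skip-level manager is Jamal Weber.

Jamal Weber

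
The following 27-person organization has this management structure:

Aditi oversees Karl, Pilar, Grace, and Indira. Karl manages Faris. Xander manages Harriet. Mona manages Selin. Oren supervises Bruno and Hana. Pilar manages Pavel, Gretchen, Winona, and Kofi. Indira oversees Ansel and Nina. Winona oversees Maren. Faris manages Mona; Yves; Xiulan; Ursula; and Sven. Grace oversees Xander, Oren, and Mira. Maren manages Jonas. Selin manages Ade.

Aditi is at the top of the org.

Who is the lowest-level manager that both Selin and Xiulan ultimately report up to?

Selin's chain of managers is Mona, Faris, Karl, Aditi. Xiulan's chain of managers is Faris, Karl, Aditi. The first manager that appears in both chains is Faris.

Faris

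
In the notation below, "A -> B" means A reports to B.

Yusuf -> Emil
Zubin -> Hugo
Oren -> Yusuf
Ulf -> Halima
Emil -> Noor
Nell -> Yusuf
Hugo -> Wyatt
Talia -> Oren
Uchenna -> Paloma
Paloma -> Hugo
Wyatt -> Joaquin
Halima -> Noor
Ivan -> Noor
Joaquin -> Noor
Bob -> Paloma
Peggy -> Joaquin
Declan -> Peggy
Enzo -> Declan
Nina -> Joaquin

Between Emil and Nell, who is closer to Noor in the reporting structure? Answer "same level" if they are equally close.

Emil is 1 level below Noor; Nell is 3. Emil is higher.

Emil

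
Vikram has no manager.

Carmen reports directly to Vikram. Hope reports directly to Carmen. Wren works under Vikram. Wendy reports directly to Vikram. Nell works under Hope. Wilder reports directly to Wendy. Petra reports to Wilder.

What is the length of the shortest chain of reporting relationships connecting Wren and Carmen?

2

Wren is 1 level below Vikram, and Carmen is 1 level below Vikram (their lowest common manager). The shortest path runs up from Wren to Vikram and back down to Carmen: 1 + 1 = 2 links.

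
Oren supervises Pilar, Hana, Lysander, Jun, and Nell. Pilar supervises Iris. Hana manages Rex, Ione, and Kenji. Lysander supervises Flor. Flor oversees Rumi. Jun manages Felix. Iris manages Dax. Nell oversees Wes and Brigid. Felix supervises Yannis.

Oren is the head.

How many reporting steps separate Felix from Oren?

2

Chain from Felix up to Oren: Felix → Jun → Oren. That is 2 steps up, so Felix is 2 levels below Oren.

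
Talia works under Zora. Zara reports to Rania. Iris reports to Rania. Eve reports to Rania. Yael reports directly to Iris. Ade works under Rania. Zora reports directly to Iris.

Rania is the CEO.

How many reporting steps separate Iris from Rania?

1

Chain from Iris up to Rania: Iris → Rania. That is 1 step up, so Iris is 1 level below Rania.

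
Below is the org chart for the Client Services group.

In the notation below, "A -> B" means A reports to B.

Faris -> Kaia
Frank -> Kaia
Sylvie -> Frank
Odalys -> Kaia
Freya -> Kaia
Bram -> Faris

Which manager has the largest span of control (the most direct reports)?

Direct-report counts: Kaia has 4; Faris has 1; Frank has 1. The largest is 4, held by Kaia.

Kaia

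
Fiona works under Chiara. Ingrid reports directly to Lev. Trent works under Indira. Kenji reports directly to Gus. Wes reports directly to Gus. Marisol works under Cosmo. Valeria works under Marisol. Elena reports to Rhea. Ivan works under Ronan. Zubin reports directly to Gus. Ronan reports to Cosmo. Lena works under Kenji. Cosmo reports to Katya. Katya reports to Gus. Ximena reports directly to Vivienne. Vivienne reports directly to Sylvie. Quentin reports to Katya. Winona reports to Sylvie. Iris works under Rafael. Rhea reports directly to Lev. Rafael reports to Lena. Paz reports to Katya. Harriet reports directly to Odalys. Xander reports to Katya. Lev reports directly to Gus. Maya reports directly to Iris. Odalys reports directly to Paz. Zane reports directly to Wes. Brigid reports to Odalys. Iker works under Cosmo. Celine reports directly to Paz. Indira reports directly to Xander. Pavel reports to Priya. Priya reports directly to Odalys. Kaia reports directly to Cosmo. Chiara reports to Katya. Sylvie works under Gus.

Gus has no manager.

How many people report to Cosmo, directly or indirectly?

Cosmo directly manages Ronan, Marisol, Kaia, Iker. Under Ronan: Ivan (1). Under Marisol: Valeria (1). Kaia has no reports. Iker has no reports. So Cosmo's organization is 4 direct reports plus everyone under them: 2 + 2 + 1 + 1 = 6.

6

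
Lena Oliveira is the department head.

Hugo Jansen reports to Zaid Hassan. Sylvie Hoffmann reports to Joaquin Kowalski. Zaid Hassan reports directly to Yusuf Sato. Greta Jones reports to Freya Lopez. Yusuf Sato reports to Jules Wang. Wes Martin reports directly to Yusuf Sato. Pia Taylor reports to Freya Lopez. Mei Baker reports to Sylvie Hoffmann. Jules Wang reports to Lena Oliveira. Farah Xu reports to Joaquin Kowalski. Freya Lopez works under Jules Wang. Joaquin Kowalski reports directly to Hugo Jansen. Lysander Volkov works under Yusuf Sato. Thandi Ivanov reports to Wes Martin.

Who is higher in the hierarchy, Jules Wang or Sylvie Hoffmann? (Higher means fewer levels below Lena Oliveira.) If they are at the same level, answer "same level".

Jules Wang

Jules Wang is 1 level below Lena Oliveira; Sylvie Hoffmann is 6. Jules Wang is higher.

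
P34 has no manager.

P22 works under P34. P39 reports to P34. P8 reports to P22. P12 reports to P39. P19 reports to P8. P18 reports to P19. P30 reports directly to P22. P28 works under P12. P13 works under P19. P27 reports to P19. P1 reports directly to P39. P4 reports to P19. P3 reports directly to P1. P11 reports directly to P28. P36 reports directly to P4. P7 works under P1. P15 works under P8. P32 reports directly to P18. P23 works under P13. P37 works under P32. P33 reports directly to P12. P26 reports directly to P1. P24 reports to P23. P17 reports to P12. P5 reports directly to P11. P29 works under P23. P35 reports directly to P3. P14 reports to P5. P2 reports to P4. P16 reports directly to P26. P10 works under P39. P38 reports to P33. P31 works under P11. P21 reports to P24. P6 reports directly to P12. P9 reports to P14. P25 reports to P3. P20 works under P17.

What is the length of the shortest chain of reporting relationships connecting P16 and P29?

10

P16 is 4 levels below P34, and P29 is 6 levels below P34 (their lowest common manager). The shortest path runs up from P16 to P34 and back down to P29: 4 + 6 = 10 links.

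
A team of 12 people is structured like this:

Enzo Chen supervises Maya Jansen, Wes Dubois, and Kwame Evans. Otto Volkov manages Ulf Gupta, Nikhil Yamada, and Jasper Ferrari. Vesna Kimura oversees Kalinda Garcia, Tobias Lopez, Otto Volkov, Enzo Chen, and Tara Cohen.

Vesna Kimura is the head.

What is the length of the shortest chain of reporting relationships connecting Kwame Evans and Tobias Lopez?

3

Kwame Evans is 2 levels below Vesna Kimura, and Tobias Lopez is 1 level below Vesna Kimura (their lowest common manager). The shortest path runs up from Kwame Evans to Vesna Kimura and back down to Tobias Lopez: 2 + 1 = 3 links.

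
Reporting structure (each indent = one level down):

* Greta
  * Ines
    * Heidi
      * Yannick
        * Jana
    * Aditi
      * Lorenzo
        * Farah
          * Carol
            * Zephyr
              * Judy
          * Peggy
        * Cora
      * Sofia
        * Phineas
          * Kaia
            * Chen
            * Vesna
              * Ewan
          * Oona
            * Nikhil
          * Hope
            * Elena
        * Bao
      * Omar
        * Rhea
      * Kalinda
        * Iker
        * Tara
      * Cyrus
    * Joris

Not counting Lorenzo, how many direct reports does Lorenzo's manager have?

4

Lorenzo reports to Aditi. Aditi's other direct reports are Sofia, Omar, Kalinda, Cyrus — 4 peers.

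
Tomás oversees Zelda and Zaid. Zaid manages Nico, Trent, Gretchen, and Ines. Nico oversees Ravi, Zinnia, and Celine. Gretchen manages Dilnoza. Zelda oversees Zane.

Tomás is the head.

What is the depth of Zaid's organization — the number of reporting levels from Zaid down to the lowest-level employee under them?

The longest chain under Zaid runs Zaid → Gretchen → Dilnoza, which is 2 levels below Zaid.

2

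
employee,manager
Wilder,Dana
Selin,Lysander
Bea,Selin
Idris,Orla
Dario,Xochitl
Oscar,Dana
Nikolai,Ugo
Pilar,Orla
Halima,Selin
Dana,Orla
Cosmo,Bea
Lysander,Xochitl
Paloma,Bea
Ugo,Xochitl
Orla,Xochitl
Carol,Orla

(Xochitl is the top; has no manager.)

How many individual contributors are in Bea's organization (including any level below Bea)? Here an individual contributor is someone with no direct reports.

2

The people in Bea's organization with no one reporting to them are Paloma, Cosmo. That is 2.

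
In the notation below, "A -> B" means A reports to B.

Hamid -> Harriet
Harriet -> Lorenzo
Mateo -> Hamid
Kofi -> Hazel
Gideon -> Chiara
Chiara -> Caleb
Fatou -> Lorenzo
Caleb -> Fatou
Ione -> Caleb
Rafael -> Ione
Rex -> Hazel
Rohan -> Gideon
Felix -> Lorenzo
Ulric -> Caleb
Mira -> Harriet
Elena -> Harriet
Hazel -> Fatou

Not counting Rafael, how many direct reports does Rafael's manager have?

0

Rafael reports to Ione, and Ione has no other direct reports. Rafael has 0 peers.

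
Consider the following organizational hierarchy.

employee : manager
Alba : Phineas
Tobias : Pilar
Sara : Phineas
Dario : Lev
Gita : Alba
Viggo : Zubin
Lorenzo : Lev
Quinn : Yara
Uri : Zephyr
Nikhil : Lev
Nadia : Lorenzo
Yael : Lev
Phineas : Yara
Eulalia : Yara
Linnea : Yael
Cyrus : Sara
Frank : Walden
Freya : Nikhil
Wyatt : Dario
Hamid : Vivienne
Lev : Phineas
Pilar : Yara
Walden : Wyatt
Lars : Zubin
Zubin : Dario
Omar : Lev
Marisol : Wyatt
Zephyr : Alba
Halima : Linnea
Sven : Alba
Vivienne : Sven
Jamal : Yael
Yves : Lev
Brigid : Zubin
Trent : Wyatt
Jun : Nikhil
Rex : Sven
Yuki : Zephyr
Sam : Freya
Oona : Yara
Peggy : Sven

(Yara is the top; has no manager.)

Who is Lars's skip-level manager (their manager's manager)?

Lars reports to Zubin, and Zubin reports to Dario. So Lars's skip-level manager is Dario.

Dario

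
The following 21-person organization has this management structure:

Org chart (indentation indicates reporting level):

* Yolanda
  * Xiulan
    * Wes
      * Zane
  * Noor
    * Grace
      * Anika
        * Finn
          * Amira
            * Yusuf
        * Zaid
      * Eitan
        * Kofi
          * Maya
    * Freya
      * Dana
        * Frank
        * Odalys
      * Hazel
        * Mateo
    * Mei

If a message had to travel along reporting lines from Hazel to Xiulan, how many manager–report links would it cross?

4

Hazel is 3 levels below Yolanda, and Xiulan is 1 level below Yolanda (their lowest common manager). The shortest path runs up from Hazel to Yolanda and back down to Xiulan: 3 + 1 = 4 links.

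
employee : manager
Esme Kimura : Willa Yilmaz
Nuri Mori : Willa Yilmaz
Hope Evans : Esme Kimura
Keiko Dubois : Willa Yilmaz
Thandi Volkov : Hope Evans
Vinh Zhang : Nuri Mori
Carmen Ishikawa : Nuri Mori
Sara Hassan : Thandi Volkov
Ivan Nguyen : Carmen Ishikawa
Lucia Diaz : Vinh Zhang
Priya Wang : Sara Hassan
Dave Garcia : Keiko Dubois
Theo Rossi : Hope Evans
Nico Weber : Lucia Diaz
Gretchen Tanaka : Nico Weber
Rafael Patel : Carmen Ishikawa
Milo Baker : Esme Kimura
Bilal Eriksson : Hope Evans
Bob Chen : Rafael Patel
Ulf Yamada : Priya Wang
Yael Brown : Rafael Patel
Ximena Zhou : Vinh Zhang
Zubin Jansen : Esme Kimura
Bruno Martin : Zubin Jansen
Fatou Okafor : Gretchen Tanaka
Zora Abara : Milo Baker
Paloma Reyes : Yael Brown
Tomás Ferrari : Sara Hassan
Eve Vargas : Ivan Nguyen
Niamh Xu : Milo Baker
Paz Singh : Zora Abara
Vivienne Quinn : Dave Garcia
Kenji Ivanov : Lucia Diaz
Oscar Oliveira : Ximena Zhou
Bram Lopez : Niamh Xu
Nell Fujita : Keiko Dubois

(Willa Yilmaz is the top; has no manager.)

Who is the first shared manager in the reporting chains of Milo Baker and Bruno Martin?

Milo Baker's chain of managers is Esme Kimura, Willa Yilmaz. Bruno Martin's chain of managers is Zubin Jansen, Esme Kimura, Willa Yilmaz. The first manager that appears in both chains is Esme Kimura.

Esme Kimura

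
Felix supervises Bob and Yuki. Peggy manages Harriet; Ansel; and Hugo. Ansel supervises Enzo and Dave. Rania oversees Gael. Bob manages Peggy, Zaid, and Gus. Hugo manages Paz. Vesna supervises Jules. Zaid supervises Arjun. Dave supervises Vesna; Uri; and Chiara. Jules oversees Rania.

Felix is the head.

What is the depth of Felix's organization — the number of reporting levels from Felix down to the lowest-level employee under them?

The longest chain under Felix runs Felix → Bob → Peggy → Ansel → Dave → Vesna → Jules → Rania → Gael, which is 8 levels below Felix.

8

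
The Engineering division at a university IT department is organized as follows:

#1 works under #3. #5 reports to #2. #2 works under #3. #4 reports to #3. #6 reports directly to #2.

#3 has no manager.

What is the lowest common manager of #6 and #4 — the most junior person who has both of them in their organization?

#3

#6's chain of managers is #2, #3. #4's chain of managers is #3. The first manager that appears in both chains is #3.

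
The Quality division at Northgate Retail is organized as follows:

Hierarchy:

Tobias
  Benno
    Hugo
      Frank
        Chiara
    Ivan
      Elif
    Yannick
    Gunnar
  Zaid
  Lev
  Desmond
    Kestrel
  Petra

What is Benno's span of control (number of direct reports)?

Benno directly manages Hugo, Ivan, Yannick, Gunnar. That is 4 direct reports.

4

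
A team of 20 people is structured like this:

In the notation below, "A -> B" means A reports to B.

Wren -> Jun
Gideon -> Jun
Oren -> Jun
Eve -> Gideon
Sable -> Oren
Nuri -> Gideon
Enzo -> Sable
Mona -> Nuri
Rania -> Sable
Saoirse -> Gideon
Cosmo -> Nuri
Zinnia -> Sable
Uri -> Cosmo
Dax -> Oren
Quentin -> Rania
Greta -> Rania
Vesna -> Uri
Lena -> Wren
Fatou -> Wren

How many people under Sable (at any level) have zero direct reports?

The people in Sable's organization with no one reporting to them are Zinnia, Greta, Quentin, Enzo. That is 4.

4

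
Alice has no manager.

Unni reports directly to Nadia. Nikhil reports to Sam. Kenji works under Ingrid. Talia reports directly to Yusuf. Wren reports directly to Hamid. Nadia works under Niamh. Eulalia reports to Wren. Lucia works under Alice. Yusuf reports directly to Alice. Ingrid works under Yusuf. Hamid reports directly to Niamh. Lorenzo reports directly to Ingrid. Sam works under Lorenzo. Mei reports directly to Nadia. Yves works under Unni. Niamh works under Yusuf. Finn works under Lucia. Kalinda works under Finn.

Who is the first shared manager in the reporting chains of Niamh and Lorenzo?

Niamh's chain of managers is Yusuf, Alice. Lorenzo's chain of managers is Ingrid, Yusuf, Alice. The first manager that appears in both chains is Yusuf.

Yusuf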